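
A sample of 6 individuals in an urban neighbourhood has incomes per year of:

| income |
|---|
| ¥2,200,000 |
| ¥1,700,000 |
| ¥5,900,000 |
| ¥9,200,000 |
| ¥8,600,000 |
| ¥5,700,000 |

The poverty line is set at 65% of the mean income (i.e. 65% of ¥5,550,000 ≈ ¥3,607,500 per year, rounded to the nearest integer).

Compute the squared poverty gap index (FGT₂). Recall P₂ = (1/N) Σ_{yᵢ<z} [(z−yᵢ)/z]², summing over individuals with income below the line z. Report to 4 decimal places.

Below the line: ¥1,700,000, ¥2,200,000 (q = 2 of N = 6).
Relative gaps: (3607500−1700000)/3607500 = 0.5288; (3607500−2200000)/3607500 = 0.3902.
Squared: 0.2796; 0.1522.
Sum = 0.431811; P₂ = 0.431811 / 6 = 0.0720.

0.0720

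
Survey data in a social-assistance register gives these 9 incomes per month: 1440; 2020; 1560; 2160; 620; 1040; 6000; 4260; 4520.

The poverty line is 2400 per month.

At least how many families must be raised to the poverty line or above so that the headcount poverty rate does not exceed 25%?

6 of the 9 families are poor, so H = 6/9 = 0.667.
A headcount ratio of at most 25% allows at most ⌊0.25 × 9⌋ = 2 poor families.
So at least 6 − 2 = 4 must be lifted.

4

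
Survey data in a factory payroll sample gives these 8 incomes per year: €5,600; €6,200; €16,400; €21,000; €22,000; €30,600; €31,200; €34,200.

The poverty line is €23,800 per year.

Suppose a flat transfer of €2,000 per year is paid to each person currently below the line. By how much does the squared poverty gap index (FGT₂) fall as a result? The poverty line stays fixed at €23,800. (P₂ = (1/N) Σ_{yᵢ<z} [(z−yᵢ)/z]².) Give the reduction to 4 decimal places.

Before: below the line — €5,600, €6,200, €16,400, €21,000, €22,000; squared poverty gap index (FGT₂) = 0.155983.
After the €2,000 transfer: below the line — €7,600, €8,200, €18,400, €23,000; squared poverty gap index (FGT₂) = 0.118194.
Reduction = 0.155983 − 0.118194 = 0.0378.

0.0378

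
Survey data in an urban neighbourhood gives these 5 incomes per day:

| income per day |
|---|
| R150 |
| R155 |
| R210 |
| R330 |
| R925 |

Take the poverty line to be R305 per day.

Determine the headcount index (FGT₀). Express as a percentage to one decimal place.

60.0%

3 of the 5 families have income below R305.
H = 3/5 = 60.0%.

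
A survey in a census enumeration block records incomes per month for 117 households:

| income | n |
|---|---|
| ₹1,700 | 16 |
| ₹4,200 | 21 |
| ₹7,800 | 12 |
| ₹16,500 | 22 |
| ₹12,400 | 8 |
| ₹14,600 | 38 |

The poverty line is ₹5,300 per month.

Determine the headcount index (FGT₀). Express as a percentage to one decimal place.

31.6%

37 of the 117 households have income below ₹5,300.
H = 37/117 = 31.6%.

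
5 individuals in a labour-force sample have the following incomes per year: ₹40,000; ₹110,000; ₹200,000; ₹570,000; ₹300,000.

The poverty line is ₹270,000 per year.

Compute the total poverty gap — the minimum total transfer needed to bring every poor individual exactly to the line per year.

Below z: ₹40,000, ₹110,000, ₹200,000 (q = 3 of N = 5).
Individual gaps: 270000−40000 = 230000; 270000−110000 = 160000; 270000−200000 = 70000.
Aggregate gap = ₹460,000.

₹460,000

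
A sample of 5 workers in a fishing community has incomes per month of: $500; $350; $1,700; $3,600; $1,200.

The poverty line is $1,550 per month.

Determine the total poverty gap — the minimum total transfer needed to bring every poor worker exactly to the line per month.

$2,600

Below z: $350, $500, $1,200 (q = 3 of N = 5).
Individual gaps: 1550−350 = 1200; 1550−500 = 1050; 1550−1200 = 350.
Aggregate gap = $2,600.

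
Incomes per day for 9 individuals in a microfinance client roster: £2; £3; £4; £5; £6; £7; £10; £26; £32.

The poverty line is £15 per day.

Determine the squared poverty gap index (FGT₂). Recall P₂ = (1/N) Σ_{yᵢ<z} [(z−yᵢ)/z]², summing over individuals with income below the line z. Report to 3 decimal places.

Below the line: £2, £3, £4, £5, £6, £7, £10 (q = 7 of N = 9).
Gap ratios (z−y)/z: (15−2)/15 = 0.8667; (15−3)/15 = 0.8000; (15−4)/15 = 0.7333; (15−5)/15 = 0.6667; (15−6)/15 = 0.6000; (15−7)/15 = 0.5333; (15−10)/15 = 0.3333.
Squared: 0.7511; 0.6400; 0.5378; 0.4444; 0.3600; 0.2844; 0.1111.
Sum = 3.128889; P₂ = 3.128889 / 9 = 0.348.

0.348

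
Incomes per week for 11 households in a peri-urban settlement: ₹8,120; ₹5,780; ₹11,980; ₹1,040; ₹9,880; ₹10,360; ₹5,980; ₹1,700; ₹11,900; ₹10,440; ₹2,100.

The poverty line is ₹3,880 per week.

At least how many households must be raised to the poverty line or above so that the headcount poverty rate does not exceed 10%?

2

3 of the 11 households are poor, so H = 3/11 = 0.273.
A headcount ratio of at most 10% allows at most ⌊0.10 × 11⌋ = 1 poor households.
So at least 3 − 1 = 2 must be lifted.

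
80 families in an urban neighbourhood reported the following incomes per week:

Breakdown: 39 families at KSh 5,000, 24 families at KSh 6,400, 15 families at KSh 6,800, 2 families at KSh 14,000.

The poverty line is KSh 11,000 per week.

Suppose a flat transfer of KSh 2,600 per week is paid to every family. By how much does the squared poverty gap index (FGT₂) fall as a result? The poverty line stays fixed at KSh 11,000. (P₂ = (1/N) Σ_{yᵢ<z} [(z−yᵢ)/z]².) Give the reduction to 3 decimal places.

0.164

Before: below the line — 39×KSh 5,000, 24×KSh 6,400, 15×KSh 6,800; squared poverty gap index (FGT₂) = 0.22484.
After the KSh 2,600 transfer: below the line — 39×KSh 7,600, 24×KSh 9,000, 15×KSh 9,400; squared poverty gap index (FGT₂) = 0.06046.
Reduction = 0.22484 − 0.06046 = 0.164.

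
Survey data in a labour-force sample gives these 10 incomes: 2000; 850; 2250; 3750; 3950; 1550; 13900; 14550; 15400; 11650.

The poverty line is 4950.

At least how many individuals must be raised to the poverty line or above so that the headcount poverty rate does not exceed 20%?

6 of the 10 individuals are poor, so H = 6/10 = 0.600.
A headcount ratio of at most 20% allows at most ⌊0.20 × 10⌋ = 2 poor individuals.
So at least 6 − 2 = 4 must be lifted.

4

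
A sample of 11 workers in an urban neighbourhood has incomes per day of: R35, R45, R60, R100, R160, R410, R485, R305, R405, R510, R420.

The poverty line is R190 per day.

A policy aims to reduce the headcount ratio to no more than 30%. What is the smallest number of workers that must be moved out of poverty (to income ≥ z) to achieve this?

Currently q = 5 of N = 11 are below the line (H = 0.455).
A headcount ratio of at most 30% allows at most ⌊0.30 × 11⌋ = 3 poor workers.
So at least 5 − 3 = 2 must be lifted.

2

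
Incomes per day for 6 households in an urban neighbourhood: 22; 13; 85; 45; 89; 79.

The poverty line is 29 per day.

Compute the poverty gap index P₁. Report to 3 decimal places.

Incomes under z: 13, 22 (q = 2 of N = 6).
Gap ratios (z−y)/z: (29−13)/29 = 0.5517; (29−22)/29 = 0.2414.
Sum of shortfalls = 0.793103; P₁ averages over all N: 0.793103 / 6 = 0.132.

0.132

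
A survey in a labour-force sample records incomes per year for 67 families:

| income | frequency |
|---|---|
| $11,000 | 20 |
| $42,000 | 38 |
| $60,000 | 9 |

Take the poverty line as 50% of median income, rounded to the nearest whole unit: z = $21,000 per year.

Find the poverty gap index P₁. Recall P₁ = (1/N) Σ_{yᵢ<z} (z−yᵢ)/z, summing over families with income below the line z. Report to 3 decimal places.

Poor units: 20×$11,000 (q = 20 of N = 67).
Shortfall ratios: (21000−11000)/21000 = 0.4762 (×20).
Σ = 9.523810. Dividing by the full population N = 67 gives P₁ = 0.142.

0.142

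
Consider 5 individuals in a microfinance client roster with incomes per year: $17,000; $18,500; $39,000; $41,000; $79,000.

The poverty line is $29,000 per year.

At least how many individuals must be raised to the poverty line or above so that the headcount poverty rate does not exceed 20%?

1

Currently q = 2 of N = 5 are below the line (H = 0.400).
A headcount ratio of at most 20% allows at most ⌊0.20 × 5⌋ = 1 poor individuals.
So at least 2 − 1 = 1 must be lifted.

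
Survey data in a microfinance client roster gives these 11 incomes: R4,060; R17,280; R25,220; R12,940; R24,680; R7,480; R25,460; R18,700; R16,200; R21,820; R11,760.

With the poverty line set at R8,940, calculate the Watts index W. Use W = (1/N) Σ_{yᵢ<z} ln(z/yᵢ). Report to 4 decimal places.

0.0880

Poor units: R4,060, R7,480 (q = 2 of N = 11).
ln(z/y) terms: ln(8940/4060) = 0.7894; ln(8940/7480) = 0.1783.
W = 0.967655 / 11 = 0.0880.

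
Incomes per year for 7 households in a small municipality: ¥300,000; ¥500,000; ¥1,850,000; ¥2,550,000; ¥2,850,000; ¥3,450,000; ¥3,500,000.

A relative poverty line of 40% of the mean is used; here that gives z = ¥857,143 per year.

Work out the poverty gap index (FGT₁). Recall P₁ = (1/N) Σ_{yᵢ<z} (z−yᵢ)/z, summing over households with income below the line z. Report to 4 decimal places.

Poor units: ¥300,000, ¥500,000 (q = 2 of N = 7).
Gap ratios (z−y)/z: (857143−300000)/857143 = 0.6500; (857143−500000)/857143 = 0.4167.
Sum of shortfalls = 1.066667; P₁ averages over all N: 1.066667 / 7 = 0.1524.

0.1524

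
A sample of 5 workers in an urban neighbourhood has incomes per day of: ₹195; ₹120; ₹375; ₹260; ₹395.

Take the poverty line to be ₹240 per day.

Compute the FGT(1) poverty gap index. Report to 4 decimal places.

Below z: ₹120, ₹195 (q = 2 of N = 5).
Normalized shortfalls: (240−120)/240 = 0.5000; (240−195)/240 = 0.1875.
Sum of shortfalls = 0.687500; P₁ averages over all N: 0.687500 / 5 = 0.1375.

0.1375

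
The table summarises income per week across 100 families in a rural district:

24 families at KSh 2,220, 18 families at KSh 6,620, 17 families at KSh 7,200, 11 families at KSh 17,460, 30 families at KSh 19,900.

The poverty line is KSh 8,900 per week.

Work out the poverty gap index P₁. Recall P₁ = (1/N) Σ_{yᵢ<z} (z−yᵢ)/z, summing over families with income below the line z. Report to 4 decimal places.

0.2587

Below z: 24×KSh 2,220, 18×KSh 6,620, 17×KSh 7,200 (q = 59 of N = 100).
Shortfall ratios: (8900−2220)/8900 = 0.7506 (×24); (8900−6620)/8900 = 0.2562 (×18); (8900−7200)/8900 = 0.1910 (×17).
Σ = 25.871910. Dividing by the full population N = 100 gives P₁ = 0.2587.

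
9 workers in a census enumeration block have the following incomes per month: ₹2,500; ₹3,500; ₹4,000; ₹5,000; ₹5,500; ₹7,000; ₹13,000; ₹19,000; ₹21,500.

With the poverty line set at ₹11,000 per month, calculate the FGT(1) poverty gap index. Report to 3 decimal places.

0.389

Incomes under z: ₹2,500, ₹3,500, ₹4,000, ₹5,000, ₹5,500, ₹7,000 (q = 6 of N = 9).
Shortfall ratios: (11000−2500)/11000 = 0.7727; (11000−3500)/11000 = 0.6818; (11000−4000)/11000 = 0.6364; (11000−5000)/11000 = 0.5455; (11000−5500)/11000 = 0.5000; (11000−7000)/11000 = 0.3636.
Σ = 3.500000. Dividing by the full population N = 9 gives P₁ = 0.389.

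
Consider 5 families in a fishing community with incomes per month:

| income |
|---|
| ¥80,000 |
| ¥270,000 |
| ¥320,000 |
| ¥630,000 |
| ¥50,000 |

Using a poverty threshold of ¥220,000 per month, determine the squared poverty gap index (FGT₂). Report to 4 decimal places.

0.2004

Poor units: ¥50,000, ¥80,000 (q = 2 of N = 5).
Gap ratios (z−y)/z: (220000−50000)/220000 = 0.7727; (220000−80000)/220000 = 0.6364.
Squared: 0.5971; 0.4050.
Sum = 1.002066; P₂ = 1.002066 / 5 = 0.2004.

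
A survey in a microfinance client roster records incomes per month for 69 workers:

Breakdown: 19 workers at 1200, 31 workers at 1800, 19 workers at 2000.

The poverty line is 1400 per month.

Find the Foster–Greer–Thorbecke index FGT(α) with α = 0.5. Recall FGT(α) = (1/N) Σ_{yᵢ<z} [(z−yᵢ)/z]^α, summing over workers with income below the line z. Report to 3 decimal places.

Poor units: 19×1200 (q = 19 of N = 69).
Shortfall ratios: (1400−1200)/1400 = 0.1429 (×19).
Raised to α = 0.5: 0.37796 (×19).
Sum = 7.181325; FGT(0.5) = 7.181325 / 69 = 0.104.

0.104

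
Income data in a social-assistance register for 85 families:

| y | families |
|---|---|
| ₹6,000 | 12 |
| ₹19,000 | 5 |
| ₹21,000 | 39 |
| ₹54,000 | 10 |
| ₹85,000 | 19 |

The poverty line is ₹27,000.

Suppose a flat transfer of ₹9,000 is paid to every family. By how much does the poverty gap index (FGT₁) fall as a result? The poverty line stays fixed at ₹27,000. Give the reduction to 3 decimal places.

0.166

Before: below the line — 12×₹6,000, 5×₹19,000, 39×₹21,000; poverty gap index (FGT₁) = 0.22919.
After the ₹9,000 transfer: below the line — 12×₹15,000; poverty gap index (FGT₁) = 0.06275.
Reduction = 0.22919 − 0.06275 = 0.166.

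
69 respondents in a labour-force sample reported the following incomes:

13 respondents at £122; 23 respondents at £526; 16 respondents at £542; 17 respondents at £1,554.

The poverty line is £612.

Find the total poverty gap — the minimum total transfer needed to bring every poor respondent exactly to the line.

Below the line: 13×£122, 23×£526, 16×£542 (q = 52 of N = 69).
Individual gaps: 13×(612−122) = 6370; 23×(612−526) = 1978; 16×(612−542) = 1120.
Aggregate gap = £9,468.

£9,468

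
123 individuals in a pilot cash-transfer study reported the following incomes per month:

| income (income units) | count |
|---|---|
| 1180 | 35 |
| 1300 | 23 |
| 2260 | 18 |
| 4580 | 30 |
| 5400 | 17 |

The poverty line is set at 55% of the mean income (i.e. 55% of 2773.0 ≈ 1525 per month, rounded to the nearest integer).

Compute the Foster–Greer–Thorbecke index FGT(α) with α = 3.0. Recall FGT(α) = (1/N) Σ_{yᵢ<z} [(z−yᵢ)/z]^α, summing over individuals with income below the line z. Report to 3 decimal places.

0.004

Below z: 35×1180, 23×1300 (q = 58 of N = 123).
Relative gaps: (1525−1180)/1525 = 0.2262 (×35); (1525−1300)/1525 = 0.1475 (×23).
Raised to α = 3.0: 0.01158 (×35); 0.00321 (×23).
Sum = 0.479113; FGT(3.0) = 0.479113 / 123 = 0.004.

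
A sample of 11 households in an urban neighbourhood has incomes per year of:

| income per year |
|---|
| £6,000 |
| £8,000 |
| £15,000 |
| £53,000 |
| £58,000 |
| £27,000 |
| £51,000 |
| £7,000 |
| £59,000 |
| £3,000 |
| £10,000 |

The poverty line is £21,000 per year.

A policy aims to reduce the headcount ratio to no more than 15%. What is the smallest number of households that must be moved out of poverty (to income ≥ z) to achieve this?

Currently q = 6 of N = 11 are below the line (H = 0.545).
A headcount ratio of at most 15% allows at most ⌊0.15 × 11⌋ = 1 poor households.
So at least 6 − 1 = 5 must be lifted.

5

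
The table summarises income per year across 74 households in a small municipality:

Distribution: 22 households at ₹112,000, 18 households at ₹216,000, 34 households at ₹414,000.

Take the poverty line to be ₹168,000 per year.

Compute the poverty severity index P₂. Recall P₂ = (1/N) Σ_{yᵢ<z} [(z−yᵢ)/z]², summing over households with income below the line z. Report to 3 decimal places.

Poor units: 22×₹112,000 (q = 22 of N = 74).
Gap ratios (z−y)/z: (168000−112000)/168000 = 0.3333 (×22).
Squared: 0.1111 (×22).
Sum = 2.444444; P₂ = 2.444444 / 74 = 0.033.

0.033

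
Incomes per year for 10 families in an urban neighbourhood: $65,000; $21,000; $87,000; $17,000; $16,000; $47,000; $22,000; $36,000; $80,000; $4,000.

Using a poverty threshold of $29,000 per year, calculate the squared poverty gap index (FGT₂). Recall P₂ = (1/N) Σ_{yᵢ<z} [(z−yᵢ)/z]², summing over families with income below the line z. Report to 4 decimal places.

Below the line: $4,000, $16,000, $17,000, $21,000, $22,000 (q = 5 of N = 10).
Normalized shortfalls: (29000−4000)/29000 = 0.8621; (29000−16000)/29000 = 0.4483; (29000−17000)/29000 = 0.4138; (29000−21000)/29000 = 0.2759; (29000−22000)/29000 = 0.2414.
Squared: 0.7432; 0.2010; 0.1712; 0.0761; 0.0583.
Sum = 1.249703; P₂ = 1.249703 / 10 = 0.1250.

0.1250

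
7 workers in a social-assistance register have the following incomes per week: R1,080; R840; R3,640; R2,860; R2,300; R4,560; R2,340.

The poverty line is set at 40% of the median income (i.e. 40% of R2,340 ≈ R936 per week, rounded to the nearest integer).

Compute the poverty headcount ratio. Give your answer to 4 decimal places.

1 of the 7 workers have income below R936.
H = 1/7 = 0.1429.

0.1429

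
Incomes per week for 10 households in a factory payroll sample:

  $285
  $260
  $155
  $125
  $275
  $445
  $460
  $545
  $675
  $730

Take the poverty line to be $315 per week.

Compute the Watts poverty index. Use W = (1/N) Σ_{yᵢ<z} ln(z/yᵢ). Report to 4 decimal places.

Incomes under z: $125, $155, $260, $275, $285 (q = 5 of N = 10).
ln(z/y) terms: ln(315/125) = 0.9243; ln(315/155) = 0.7091; ln(315/260) = 0.1919; ln(315/275) = 0.1358; ln(315/285) = 0.1001.
W = 2.061182 / 10 = 0.2061.

0.2061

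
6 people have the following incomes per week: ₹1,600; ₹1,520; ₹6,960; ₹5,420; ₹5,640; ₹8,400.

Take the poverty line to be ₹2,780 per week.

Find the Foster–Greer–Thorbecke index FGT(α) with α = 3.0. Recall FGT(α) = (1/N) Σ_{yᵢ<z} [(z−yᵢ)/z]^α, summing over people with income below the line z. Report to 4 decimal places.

0.0283

Incomes under z: ₹1,520, ₹1,600 (q = 2 of N = 6).
Relative gaps: (2780−1520)/2780 = 0.4532; (2780−1600)/2780 = 0.4245.
Raised to α = 3.0: 0.09311; 0.07647.
Sum = 0.169580; FGT(3.0) = 0.169580 / 6 = 0.0283.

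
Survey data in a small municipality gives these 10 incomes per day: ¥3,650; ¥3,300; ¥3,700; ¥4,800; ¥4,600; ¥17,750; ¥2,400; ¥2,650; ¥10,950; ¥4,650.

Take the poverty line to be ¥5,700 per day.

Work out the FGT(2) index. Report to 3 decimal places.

Below the line: ¥2,400, ¥2,650, ¥3,300, ¥3,650, ¥3,700, ¥4,600, ¥4,650, ¥4,800 (q = 8 of N = 10).
Normalized shortfalls: (5700−2400)/5700 = 0.5789; (5700−2650)/5700 = 0.5351; (5700−3300)/5700 = 0.4211; (5700−3650)/5700 = 0.3596; (5700−3700)/5700 = 0.3509; (5700−4600)/5700 = 0.1930; (5700−4650)/5700 = 0.1842; (5700−4800)/5700 = 0.1579.
Squared: 0.3352; 0.2863; 0.1773; 0.1293; 0.1231; 0.0372; 0.0339; 0.0249.
Sum = 1.147353; P₂ = 1.147353 / 10 = 0.115.

0.115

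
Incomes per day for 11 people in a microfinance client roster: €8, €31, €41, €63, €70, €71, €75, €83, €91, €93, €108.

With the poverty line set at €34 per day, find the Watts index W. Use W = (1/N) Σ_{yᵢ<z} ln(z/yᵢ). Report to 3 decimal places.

0.140

Below z: €8, €31 (q = 2 of N = 11).
Log gaps: ln(34/8) = 1.4469; ln(34/31) = 0.0924.
W = 1.539292 / 11 = 0.140.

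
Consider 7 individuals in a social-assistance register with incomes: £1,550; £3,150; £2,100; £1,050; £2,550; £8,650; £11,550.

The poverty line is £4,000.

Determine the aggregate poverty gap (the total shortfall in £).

Incomes under z: £1,050, £1,550, £2,100, £2,550, £3,150 (q = 5 of N = 7).
Individual gaps: 4000−1050 = 2950; 4000−1550 = 2450; 4000−2100 = 1900; 4000−2550 = 1450; 4000−3150 = 850.
Aggregate gap = £9,600.

£9,600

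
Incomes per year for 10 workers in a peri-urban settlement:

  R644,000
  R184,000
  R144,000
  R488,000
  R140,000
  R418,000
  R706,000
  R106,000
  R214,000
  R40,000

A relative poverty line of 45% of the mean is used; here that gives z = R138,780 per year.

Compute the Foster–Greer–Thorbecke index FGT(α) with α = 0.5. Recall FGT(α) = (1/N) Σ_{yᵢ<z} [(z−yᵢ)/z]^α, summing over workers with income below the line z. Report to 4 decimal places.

0.1330

Poor units: R40,000, R106,000 (q = 2 of N = 10).
Gap ratios (z−y)/z: (138780−40000)/138780 = 0.7118; (138780−106000)/138780 = 0.2362.
Raised to α = 0.5: 0.84367; 0.48601.
Sum = 1.329672; FGT(0.5) = 1.329672 / 10 = 0.1330.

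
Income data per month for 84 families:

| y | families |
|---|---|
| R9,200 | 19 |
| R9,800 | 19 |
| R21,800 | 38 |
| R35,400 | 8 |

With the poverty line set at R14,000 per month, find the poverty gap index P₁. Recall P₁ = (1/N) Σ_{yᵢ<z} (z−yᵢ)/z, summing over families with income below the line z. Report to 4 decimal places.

0.1454

Poor units: 19×R9,200, 19×R9,800 (q = 38 of N = 84).
Shortfall ratios: (14000−9200)/14000 = 0.3429 (×19); (14000−9800)/14000 = 0.3000 (×19).
Σ = 12.214286. Dividing by the full population N = 84 gives P₁ = 0.1454.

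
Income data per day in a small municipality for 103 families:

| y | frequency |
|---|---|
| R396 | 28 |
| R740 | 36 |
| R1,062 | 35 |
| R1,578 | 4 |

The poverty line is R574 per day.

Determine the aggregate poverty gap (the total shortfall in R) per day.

R4,984

Poor units: 28×R396 (q = 28 of N = 103).
Individual gaps: 28×(574−396) = 4984.
Aggregate gap = R4,984.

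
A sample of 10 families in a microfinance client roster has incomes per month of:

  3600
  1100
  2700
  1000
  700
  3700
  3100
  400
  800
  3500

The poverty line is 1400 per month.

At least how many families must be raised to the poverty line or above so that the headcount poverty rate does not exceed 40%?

1

5 of the 10 families are poor, so H = 5/10 = 0.500.
A headcount ratio of at most 40% allows at most ⌊0.40 × 10⌋ = 4 poor families.
So at least 5 − 4 = 1 must be lifted.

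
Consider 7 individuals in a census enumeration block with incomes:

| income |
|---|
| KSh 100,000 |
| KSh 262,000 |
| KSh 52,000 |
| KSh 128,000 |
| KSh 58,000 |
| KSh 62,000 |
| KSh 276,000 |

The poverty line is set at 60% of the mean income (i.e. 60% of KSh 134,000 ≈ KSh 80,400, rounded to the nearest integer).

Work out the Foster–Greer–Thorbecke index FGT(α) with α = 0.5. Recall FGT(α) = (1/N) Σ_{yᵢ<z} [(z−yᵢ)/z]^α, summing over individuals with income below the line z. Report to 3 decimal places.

0.229

Below z: KSh 52,000, KSh 58,000, KSh 62,000 (q = 3 of N = 7).
Shortfall ratios: (80400−52000)/80400 = 0.3532; (80400−58000)/80400 = 0.2786; (80400−62000)/80400 = 0.2289.
Raised to α = 0.5: 0.59433; 0.52783; 0.47839.
Sum = 1.600556; FGT(0.5) = 1.600556 / 7 = 0.229.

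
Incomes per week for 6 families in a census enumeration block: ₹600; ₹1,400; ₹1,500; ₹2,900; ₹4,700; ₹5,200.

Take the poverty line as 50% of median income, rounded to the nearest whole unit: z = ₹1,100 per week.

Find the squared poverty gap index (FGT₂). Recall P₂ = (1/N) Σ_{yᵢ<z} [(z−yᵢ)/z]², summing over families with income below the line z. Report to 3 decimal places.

0.034

Below z: ₹600 (q = 1 of N = 6).
Normalized shortfalls: (1100−600)/1100 = 0.4545.
Squared: 0.2066.
Sum = 0.206612; P₂ = 0.206612 / 6 = 0.034.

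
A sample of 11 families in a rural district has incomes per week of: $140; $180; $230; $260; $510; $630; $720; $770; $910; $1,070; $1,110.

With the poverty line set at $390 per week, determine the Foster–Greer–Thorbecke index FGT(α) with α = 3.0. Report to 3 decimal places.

0.048

Incomes under z: $140, $180, $230, $260 (q = 4 of N = 11).
Shortfall ratios: (390−140)/390 = 0.6410; (390−180)/390 = 0.5385; (390−230)/390 = 0.4103; (390−260)/390 = 0.3333.
Raised to α = 3.0: 0.26341; 0.15612; 0.06905; 0.03704.
Sum = 0.525616; FGT(3.0) = 0.525616 / 11 = 0.048.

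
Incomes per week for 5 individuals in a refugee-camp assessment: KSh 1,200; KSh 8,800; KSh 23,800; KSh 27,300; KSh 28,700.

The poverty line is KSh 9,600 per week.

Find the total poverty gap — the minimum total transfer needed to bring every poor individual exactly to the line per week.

KSh 9,200

Incomes under z: KSh 1,200, KSh 8,800 (q = 2 of N = 5).
Individual gaps: 9600−1200 = 8400; 9600−8800 = 800.
Aggregate gap = KSh 9,200.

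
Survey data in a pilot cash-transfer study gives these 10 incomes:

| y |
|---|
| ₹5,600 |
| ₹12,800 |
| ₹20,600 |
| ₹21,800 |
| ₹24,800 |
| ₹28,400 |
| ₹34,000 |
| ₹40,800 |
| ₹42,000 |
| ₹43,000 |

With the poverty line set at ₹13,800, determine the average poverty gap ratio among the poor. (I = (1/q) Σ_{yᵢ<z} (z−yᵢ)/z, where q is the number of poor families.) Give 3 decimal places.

0.333

Incomes under z: ₹5,600, ₹12,800 (q = 2 of N = 10).
Shortfall ratios (z−y)/z: 0.5942, 0.0725; sum = 0.666667.
The income-gap ratio divides by q (the poor only): 0.666667 / 2 = 0.333.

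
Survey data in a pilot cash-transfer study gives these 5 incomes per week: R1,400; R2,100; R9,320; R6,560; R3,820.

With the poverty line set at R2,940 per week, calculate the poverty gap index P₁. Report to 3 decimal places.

Poor units: R1,400, R2,100 (q = 2 of N = 5).
Shortfall ratios: (2940−1400)/2940 = 0.5238; (2940−2100)/2940 = 0.2857.
Sum of shortfalls = 0.809524; P₁ averages over all N: 0.809524 / 5 = 0.162.

0.162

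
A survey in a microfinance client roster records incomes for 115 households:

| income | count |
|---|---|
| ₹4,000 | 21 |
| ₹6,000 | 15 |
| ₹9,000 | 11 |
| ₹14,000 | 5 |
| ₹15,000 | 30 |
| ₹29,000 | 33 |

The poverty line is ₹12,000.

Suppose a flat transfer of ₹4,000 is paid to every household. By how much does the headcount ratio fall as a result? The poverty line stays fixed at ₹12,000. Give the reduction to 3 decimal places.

Before: below the line — 21×₹4,000, 15×₹6,000, 11×₹9,000; headcount ratio = 0.40870.
After the ₹4,000 transfer: below the line — 21×₹8,000, 15×₹10,000; headcount ratio = 0.31304.
Reduction = 0.40870 − 0.31304 = 0.096.

0.096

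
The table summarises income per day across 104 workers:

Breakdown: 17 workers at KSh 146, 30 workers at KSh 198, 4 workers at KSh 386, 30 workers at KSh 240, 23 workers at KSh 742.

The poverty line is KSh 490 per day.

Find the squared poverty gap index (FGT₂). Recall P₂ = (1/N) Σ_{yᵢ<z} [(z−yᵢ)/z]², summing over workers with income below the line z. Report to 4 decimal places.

Incomes under z: 17×KSh 146, 30×KSh 198, 30×KSh 240, 4×KSh 386 (q = 81 of N = 104).
Normalized shortfalls: (490−146)/490 = 0.7020 (×17); (490−198)/490 = 0.5959 (×30); (490−240)/490 = 0.5102 (×30); (490−386)/490 = 0.2122 (×4).
Squared: 0.4929 (×17); 0.3551 (×30); 0.2603 (×30); 0.0450 (×4).
Sum = 27.021641; P₂ = 27.021641 / 104 = 0.2598.

0.2598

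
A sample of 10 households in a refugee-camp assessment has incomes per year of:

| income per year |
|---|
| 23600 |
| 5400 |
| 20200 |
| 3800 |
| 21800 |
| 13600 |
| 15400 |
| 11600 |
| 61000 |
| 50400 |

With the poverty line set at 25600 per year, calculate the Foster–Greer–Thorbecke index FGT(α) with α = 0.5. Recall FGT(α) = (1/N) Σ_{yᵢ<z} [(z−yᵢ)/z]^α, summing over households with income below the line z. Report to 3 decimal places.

Below z: 3800, 5400, 11600, 13600, 15400, 20200, 21800, 23600 (q = 8 of N = 10).
Relative gaps: (25600−3800)/25600 = 0.8516; (25600−5400)/25600 = 0.7891; (25600−11600)/25600 = 0.5469; (25600−13600)/25600 = 0.4688; (25600−15400)/25600 = 0.3984; (25600−20200)/25600 = 0.2109; (25600−21800)/25600 = 0.1484; (25600−23600)/25600 = 0.0781.
Raised to α = 0.5: 0.92280; 0.88829; 0.73951; 0.68465; 0.63122; 0.45928; 0.38528; 0.27951.
Sum = 4.990539; FGT(0.5) = 4.990539 / 10 = 0.499.

0.499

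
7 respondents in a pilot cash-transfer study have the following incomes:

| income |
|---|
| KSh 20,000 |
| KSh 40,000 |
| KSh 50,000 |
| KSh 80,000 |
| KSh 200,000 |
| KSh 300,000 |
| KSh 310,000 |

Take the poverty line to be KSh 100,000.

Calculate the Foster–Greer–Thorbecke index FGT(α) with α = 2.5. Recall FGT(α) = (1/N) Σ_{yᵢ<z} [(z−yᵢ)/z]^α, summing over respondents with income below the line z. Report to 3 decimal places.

Below z: KSh 20,000, KSh 40,000, KSh 50,000, KSh 80,000 (q = 4 of N = 7).
Relative gaps: (100000−20000)/100000 = 0.8000; (100000−40000)/100000 = 0.6000; (100000−50000)/100000 = 0.5000; (100000−80000)/100000 = 0.2000.
Raised to α = 2.5: 0.57243; 0.27885; 0.17678; 0.01789.
Sum = 1.045953; FGT(2.5) = 1.045953 / 7 = 0.149.

0.149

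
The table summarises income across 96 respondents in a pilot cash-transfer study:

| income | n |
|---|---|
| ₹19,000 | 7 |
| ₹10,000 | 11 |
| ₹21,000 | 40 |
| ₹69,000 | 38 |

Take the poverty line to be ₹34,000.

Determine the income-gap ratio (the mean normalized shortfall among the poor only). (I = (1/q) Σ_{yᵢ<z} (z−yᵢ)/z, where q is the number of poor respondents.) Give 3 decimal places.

0.451

Below z: 11×₹10,000, 7×₹19,000, 40×₹21,000 (q = 58 of N = 96).
Relative gaps: 0.7059 (×11), 0.4412 (×7), 0.3824 (×40); sum = 26.147059.
I averages over the q = 58 poor units only: 26.147059 / 58 = 0.451.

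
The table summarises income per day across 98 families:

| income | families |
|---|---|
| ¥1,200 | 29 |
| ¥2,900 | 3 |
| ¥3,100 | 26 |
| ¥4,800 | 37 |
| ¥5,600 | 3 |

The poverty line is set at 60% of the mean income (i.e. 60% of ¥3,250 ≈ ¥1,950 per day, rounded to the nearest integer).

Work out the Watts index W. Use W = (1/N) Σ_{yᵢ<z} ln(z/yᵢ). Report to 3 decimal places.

Poor units: 29×¥1,200 (q = 29 of N = 98).
Log shortfalls: ln(1950/1200) = 0.4855 (×29).
W = 14.079727 / 98 = 0.144.

0.144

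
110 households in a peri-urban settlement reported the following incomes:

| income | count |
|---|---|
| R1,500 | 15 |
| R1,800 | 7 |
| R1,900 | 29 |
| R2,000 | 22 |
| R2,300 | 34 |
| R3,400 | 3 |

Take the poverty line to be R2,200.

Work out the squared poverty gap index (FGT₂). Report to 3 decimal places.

0.022

Poor units: 15×R1,500, 7×R1,800, 29×R1,900, 22×R2,000 (q = 73 of N = 110).
Shortfall ratios: (2200−1500)/2200 = 0.3182 (×15); (2200−1800)/2200 = 0.1818 (×7); (2200−1900)/2200 = 0.1364 (×29); (2200−2000)/2200 = 0.0909 (×22).
Squared: 0.1012 (×15); 0.0331 (×7); 0.0186 (×29); 0.0083 (×22).
Sum = 2.471074; P₂ = 2.471074 / 110 = 0.022.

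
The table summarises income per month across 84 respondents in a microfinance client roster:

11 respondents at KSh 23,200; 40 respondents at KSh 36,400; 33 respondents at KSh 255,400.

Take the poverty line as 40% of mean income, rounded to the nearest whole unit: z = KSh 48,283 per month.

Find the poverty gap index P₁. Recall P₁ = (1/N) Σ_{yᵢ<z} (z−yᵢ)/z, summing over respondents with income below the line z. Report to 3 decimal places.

0.185

Below z: 11×KSh 23,200, 40×KSh 36,400 (q = 51 of N = 84).
Gap ratios (z−y)/z: (48283−23200)/48283 = 0.5195 (×11); (48283−36400)/48283 = 0.2461 (×40).
Sum of shortfalls = 15.558954; P₁ averages over all N: 15.558954 / 84 = 0.185.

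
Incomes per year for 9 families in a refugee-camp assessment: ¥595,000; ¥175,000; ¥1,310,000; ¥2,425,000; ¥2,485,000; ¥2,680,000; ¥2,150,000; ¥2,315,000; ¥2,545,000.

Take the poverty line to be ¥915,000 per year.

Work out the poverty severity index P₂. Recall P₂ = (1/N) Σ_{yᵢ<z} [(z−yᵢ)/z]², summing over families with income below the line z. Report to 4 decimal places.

Poor units: ¥175,000, ¥595,000 (q = 2 of N = 9).
Shortfall ratios: (915000−175000)/915000 = 0.8087; (915000−595000)/915000 = 0.3497.
Squared: 0.6541; 0.1223.
Sum = 0.776374; P₂ = 0.776374 / 9 = 0.0863.

0.0863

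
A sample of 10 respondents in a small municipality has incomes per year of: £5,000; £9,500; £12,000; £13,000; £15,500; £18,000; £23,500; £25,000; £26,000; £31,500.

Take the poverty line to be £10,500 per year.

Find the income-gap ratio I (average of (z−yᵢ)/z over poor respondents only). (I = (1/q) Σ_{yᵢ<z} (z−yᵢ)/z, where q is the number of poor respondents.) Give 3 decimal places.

Incomes under z: £5,000, £9,500 (q = 2 of N = 10).
Shortfall ratios (z−y)/z: 0.5238, 0.0952; sum = 0.619048.
I averages over the q = 2 poor units only: 0.619048 / 2 = 0.310.

0.310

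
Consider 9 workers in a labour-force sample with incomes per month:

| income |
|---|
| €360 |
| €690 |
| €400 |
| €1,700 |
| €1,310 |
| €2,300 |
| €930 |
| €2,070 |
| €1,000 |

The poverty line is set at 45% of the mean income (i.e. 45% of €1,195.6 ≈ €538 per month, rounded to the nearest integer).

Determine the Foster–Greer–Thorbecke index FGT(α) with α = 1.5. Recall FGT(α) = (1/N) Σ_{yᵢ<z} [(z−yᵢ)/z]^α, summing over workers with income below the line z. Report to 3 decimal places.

Below the line: €360, €400 (q = 2 of N = 9).
Shortfall ratios: (538−360)/538 = 0.3309; (538−400)/538 = 0.2565.
Raised to α = 1.5: 0.19031; 0.12991.
Sum = 0.320219; FGT(1.5) = 0.320219 / 9 = 0.036.

0.036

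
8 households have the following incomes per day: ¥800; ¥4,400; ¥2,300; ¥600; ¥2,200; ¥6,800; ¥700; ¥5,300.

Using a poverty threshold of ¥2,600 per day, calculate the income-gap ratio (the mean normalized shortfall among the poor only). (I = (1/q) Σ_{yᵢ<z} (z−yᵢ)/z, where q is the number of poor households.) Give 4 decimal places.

0.4923

Incomes under z: ¥600, ¥700, ¥800, ¥2,200, ¥2,300 (q = 5 of N = 8).
Relative gaps: 0.7692, 0.7308, 0.6923, 0.1538, 0.1154; sum = 2.461538.
I averages over the q = 5 poor units only: 2.461538 / 5 = 0.4923.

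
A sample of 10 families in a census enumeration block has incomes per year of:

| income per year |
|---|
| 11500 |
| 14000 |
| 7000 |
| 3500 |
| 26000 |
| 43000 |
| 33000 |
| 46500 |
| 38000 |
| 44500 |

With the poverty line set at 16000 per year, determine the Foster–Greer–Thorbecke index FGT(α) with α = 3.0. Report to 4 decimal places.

Below the line: 3500, 7000, 11500, 14000 (q = 4 of N = 10).
Shortfall ratios: (16000−3500)/16000 = 0.7812; (16000−7000)/16000 = 0.5625; (16000−11500)/16000 = 0.2812; (16000−14000)/16000 = 0.1250.
Raised to α = 3.0: 0.47684; 0.17798; 0.02225; 0.00195.
Sum = 0.679016; FGT(3.0) = 0.679016 / 10 = 0.0679.

0.0679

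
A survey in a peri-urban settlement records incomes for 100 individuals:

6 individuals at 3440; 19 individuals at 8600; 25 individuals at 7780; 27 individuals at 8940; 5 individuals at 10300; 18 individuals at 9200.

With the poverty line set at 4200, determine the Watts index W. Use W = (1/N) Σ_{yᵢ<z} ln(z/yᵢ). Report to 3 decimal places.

Incomes under z: 6×3440 (q = 6 of N = 100).
ln(z/y) terms: ln(4200/3440) = 0.1996 (×6).
W = 1.197678 / 100 = 0.012.

0.012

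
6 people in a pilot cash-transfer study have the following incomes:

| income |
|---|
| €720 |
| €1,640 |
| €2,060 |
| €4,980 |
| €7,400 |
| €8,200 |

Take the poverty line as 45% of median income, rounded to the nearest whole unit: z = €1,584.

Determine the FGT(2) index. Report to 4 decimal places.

Incomes under z: €720 (q = 1 of N = 6).
Shortfall ratios: (1584−720)/1584 = 0.5455.
Squared: 0.2975.
Sum = 0.297521; P₂ = 0.297521 / 6 = 0.0496.

0.0496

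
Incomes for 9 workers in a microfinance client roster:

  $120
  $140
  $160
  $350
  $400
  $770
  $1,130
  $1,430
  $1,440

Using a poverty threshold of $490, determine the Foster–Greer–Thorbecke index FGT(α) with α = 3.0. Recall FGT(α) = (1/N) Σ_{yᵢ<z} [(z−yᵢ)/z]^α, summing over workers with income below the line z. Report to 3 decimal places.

0.126

Incomes under z: $120, $140, $160, $350, $400 (q = 5 of N = 9).
Normalized shortfalls: (490−120)/490 = 0.7551; (490−140)/490 = 0.7143; (490−160)/490 = 0.6735; (490−350)/490 = 0.2857; (490−400)/490 = 0.1837.
Raised to α = 3.0: 0.43054; 0.36443; 0.30546; 0.02332; 0.00620.
Sum = 1.129954; FGT(3.0) = 1.129954 / 9 = 0.126.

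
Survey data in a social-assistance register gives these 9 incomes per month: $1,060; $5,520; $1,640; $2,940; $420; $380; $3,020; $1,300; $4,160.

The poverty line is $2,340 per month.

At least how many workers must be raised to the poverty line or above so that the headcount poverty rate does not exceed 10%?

5

5 of the 9 workers are poor, so H = 5/9 = 0.556.
A headcount ratio of at most 10% allows at most ⌊0.10 × 9⌋ = 0 poor workers.
So at least 5 − 0 = 5 must be lifted.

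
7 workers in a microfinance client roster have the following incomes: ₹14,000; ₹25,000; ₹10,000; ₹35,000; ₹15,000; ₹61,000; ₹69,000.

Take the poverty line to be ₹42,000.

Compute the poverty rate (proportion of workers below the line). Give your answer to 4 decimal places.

0.7143

5 of the 7 workers have income below ₹42,000.
H = 5/7 = 0.7143.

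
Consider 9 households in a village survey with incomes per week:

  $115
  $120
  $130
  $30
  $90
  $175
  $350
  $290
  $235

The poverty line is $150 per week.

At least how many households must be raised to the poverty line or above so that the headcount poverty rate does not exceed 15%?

4

5 of the 9 households are poor, so H = 5/9 = 0.556.
A headcount ratio of at most 15% allows at most ⌊0.15 × 9⌋ = 1 poor households.
So at least 5 − 1 = 4 must be lifted.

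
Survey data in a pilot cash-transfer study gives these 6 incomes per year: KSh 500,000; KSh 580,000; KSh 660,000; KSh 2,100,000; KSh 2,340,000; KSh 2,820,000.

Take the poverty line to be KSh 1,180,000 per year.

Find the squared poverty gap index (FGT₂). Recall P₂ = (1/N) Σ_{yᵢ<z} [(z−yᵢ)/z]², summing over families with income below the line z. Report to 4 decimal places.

0.1308

Below the line: KSh 500,000, KSh 580,000, KSh 660,000 (q = 3 of N = 6).
Gap ratios (z−y)/z: (1180000−500000)/1180000 = 0.5763; (1180000−580000)/1180000 = 0.5085; (1180000−660000)/1180000 = 0.4407.
Squared: 0.3321; 0.2585; 0.1942.
Sum = 0.784832; P₂ = 0.784832 / 6 = 0.1308.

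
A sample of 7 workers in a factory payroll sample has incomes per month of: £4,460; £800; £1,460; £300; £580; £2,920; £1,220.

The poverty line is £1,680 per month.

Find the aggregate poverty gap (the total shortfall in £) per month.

£4,040

Incomes under z: £300, £580, £800, £1,220, £1,460 (q = 5 of N = 7).
Individual gaps: 1680−300 = 1380; 1680−580 = 1100; 1680−800 = 880; 1680−1220 = 460; 1680−1460 = 220.
Aggregate gap = £4,040.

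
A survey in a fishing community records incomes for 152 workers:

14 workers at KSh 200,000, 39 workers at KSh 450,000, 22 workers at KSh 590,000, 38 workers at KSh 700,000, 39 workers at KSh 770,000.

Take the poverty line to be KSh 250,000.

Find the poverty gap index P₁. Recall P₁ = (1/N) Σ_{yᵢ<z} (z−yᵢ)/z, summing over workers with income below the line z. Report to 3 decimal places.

Below z: 14×KSh 200,000 (q = 14 of N = 152).
Relative gaps: (250000−200000)/250000 = 0.2000 (×14).
Sum of shortfalls = 2.800000; P₁ averages over all N: 2.800000 / 152 = 0.018.

0.018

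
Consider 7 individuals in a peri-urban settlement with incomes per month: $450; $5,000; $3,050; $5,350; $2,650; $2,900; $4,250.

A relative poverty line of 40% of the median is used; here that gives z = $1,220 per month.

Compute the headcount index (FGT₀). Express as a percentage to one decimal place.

1 of the 7 individuals have income below $1,220.
H = 1/7 = 14.3%.

14.3%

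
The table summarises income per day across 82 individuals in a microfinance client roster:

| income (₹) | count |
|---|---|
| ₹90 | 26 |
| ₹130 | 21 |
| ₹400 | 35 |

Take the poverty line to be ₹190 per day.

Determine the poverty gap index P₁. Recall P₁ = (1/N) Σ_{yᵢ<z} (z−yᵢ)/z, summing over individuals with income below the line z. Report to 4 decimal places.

Poor units: 26×₹90, 21×₹130 (q = 47 of N = 82).
Shortfall ratios: (190−90)/190 = 0.5263 (×26); (190−130)/190 = 0.3158 (×21).
Sum of shortfalls = 20.315789; P₁ averages over all N: 20.315789 / 82 = 0.2478.

0.2478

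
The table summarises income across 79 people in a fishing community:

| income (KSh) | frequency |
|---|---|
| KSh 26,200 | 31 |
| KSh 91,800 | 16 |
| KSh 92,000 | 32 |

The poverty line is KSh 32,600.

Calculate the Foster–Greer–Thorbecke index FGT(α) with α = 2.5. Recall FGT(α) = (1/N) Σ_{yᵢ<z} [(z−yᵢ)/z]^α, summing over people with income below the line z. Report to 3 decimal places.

0.007

Incomes under z: 31×KSh 26,200 (q = 31 of N = 79).
Normalized shortfalls: (32600−26200)/32600 = 0.1963 (×31).
Raised to α = 2.5: 0.01708 (×31).
Sum = 0.529380; FGT(2.5) = 0.529380 / 79 = 0.007.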